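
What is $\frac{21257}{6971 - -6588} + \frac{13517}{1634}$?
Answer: $\frac{218010941}{22155406} \approx 9.8401$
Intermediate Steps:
$\frac{21257}{6971 - -6588} + \frac{13517}{1634} = \frac{21257}{6971 + 6588} + 13517 \cdot \frac{1}{1634} = \frac{21257}{13559} + \frac{13517}{1634} = \frac{218010941}{22155406}$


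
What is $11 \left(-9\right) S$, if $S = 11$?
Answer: $-1089$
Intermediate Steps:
$11 \left(-9\right) S = 11 \left(-9\right) 11 = \left(-99\right) 11 = -1089$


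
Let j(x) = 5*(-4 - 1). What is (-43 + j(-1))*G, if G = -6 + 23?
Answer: -1156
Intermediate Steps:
j(x) = -25 (j(x) = 5*(-5) = -25)
G = 17
(-43 + j(-1))*G = (-43 - 25)*17 = -68*17 = -1156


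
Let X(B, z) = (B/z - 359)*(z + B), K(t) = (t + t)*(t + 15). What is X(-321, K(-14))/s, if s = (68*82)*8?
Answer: 3396119/1249024 ≈ 2.7190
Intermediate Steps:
K(t) = 2*t*(15 + t) (K(t) = (2*t)*(15 + t) = 2*t*(15 + t))
s = 44608 (s = 5576*8 = 44608)
X(B, z) = (-359 + B/z)*(B + z)
X(-321, K(-14))/s = (-718*(-14)*(15 - 14) - 358*(-321) + (-321)²/((2*(-14)*(15 - 14))))/44608 = (-718*(-14) + 114918 + 103041/((2*(-14)*1)))*(1/44608) = (-359*(-28) + 114918 + 103041/(-28))*(1/44608) = (10052 + 114918 + 103041*(-1/28))*(1/44608) = (10052 + 114918 - 103041/28)*(1/44608) = (3396119/28)*(1/44608) = 3396119/1249024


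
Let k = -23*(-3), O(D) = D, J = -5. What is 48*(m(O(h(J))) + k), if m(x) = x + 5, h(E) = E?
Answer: 3312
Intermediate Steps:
k = 69
m(x) = 5 + x
48*(m(O(h(J))) + k) = 48*((5 - 5) + 69) = 48*(0 + 69) = 48*69 = 3312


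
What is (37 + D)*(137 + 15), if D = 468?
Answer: 76760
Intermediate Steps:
(37 + D)*(137 + 15) = (37 + 468)*(137 + 15) = 505*152 = 76760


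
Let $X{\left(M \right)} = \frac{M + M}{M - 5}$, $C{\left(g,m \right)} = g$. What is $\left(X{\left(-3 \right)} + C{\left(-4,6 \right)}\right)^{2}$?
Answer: $\frac{169}{16} \approx 10.563$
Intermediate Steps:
$X{\left(M \right)} = \frac{2 M}{-5 + M}$
$\left(X{\left(-3 \right)} + C{\left(-4,6 \right)}\right)^{2} = \left(2 \left(-3\right) \frac{1}{-5 - 3} - 4\right)^{2} = \left(2 \left(-3\right) \frac{1}{-8} - 4\right)^{2} = \left(2 \left(-3\right) \left(- \frac{1}{8}\right) - 4\right)^{2} = \left(\frac{3}{4} - 4\right)^{2} = \left(- \frac{13}{4}\right)^{2} = \frac{169}{16}$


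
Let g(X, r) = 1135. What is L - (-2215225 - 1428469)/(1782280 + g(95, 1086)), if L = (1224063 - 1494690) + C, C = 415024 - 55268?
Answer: 158957639229/1783415 ≈ 89131.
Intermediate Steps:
C = 359756
L = 89129 (L = (1224063 - 1494690) + 359756 = -270627 + 359756 = 89129)
L - (-2215225 - 1428469)/(1782280 + g(95, 1086)) = 89129 - (-2215225 - 1428469)/(1782280 + 1135) = 89129 - (-3643694)/1783415 = 89129 - 1*(-3643694/1783415) = 89129 + 3643694/1783415 = 158957639229/1783415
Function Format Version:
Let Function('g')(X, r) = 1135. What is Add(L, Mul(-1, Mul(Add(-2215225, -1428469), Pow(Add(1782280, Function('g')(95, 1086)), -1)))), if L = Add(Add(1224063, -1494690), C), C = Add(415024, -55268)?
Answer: Rational(158957639229, 1783415) ≈ 89131.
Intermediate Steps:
C = 359756
L = 89129 (L = Add(Add(1224063, -1494690), 359756) = Add(-270627, 359756) = 89129)
Add(L, Mul(-1, Mul(Add(-2215225, -1428469), Pow(Add(1782280, Function('g')(95, 1086)), -1)))) = Add(89129, Mul(-1, Mul(Add(-2215225, -1428469), Pow(Add(1782280, 1135), -1)))) = Add(89129, Mul(-1, Mul(-3643694, Pow(1783415, -1)))) = Add(89129, Mul(-1, Mul(-3643694, Rational(1, 1783415)))) = Add(89129, Mul(-1, Rational(-3643694, 1783415))) = Add(89129, Rational(3643694, 1783415)) = Rational(158957639229, 1783415)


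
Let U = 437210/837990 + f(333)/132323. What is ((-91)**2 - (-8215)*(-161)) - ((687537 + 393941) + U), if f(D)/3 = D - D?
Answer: -200766693509/83799 ≈ -2.3958e+6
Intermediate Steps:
f(D) = 0 (f(D) = 3*(D - D) = 3*0 = 0)
U = 43721/83799 (U = 437210/837990 + 0/132323 = 437210*(1/837990) + 0*(1/132323) = 43721/83799 + 0 = 43721/83799 ≈ 0.52174)
((-91)**2 - (-8215)*(-161)) - ((687537 + 393941) + U) = ((-91)**2 - (-8215)*(-161)) - ((687537 + 393941) + 43721/83799) = (8281 - 1*1322615) - (1081478 + 43721/83799) = (8281 - 1322615) - 1*90626818643/83799 = -1314334 - 90626818643/83799 = -200766693509/83799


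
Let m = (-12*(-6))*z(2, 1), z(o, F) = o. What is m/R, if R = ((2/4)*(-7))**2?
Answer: 576/49 ≈ 11.755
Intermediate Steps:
m = 144 (m = -12*(-6)*2 = 72*2 = 144)
R = 49/4 (R = ((2*(1/4))*(-7))**2 = ((1/2)*(-7))**2 = (-7/2)**2 = 49/4 ≈ 12.250)
m/R = 144/(49/4) = 144*(4/49) = 576/49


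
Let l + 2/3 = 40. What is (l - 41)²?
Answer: 25/9 ≈ 2.7778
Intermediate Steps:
l = 118/3 (l = -⅔ + 40 = 118/3 ≈ 39.333)
(l - 41)² = (118/3 - 41)² = (-5/3)² = 25/9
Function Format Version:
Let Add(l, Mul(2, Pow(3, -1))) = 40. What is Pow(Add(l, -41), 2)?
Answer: Rational(25, 9) ≈ 2.7778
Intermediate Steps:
l = Rational(118, 3) (l = Add(Rational(-2, 3), 40) = Rational(118, 3) ≈ 39.333)
Pow(Add(l, -41), 2) = Pow(Add(Rational(118, 3), -41), 2) = Pow(Rational(-5, 3), 2) = Rational(25, 9)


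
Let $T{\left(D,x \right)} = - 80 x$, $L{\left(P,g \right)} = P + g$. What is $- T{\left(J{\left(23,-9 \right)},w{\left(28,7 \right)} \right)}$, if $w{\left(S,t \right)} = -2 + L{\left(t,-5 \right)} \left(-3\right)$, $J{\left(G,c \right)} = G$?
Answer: $-640$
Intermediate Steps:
$w{\left(S,t \right)} = 13 - 3 t$ ($w{\left(S,t \right)} = -2 + \left(t - 5\right) \left(-3\right) = -2 + \left(-5 + t\right) \left(-3\right) = -2 - \left(-15 + 3 t\right) = 13 - 3 t$)
$- T{\left(J{\left(23,-9 \right)},w{\left(28,7 \right)} \right)} = - \left(-80\right) \left(13 - 21\right) = - \left(-80\right) \left(-8\right) = \left(-1\right) 640 = -640$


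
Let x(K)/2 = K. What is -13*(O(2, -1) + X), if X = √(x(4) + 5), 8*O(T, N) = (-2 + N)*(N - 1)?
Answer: -39/4 - 13*√13 ≈ -56.622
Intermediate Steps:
x(K) = 2*K
O(T, N) = (-1 + N)*(-2 + N)/8 (O(T, N) = ((-2 + N)*(N - 1))/8 = ((-2 + N)*(-1 + N))/8 = ((-1 + N)*(-2 + N))/8 = (-1 + N)*(-2 + N)/8)
X = √13 (X = √(2*4 + 5) = √(8 + 5) = √13 ≈ 3.6056)
-13*(O(2, -1) + X) = -13*((¼ - 3/8*(-1) + (⅛)*(-1)²) + √13) = -13*((¼ + 3/8 + (⅛)*1) + √13) = -13*((¼ + 3/8 + ⅛) + √13) = -13*(¾ + √13) = -39/4 - 13*√13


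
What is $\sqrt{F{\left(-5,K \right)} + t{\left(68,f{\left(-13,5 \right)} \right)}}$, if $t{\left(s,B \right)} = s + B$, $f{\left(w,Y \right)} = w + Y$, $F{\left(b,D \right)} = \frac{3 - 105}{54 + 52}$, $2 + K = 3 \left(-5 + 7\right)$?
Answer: $\frac{\sqrt{165837}}{53} \approx 7.6836$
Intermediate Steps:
$K = 4$ ($K = -2 + 3 \left(-5 + 7\right) = -2 + 3 \cdot 2 = -2 + 6 = 4$)
$F{\left(b,D \right)} = - \frac{51}{53}$ ($F{\left(b,D \right)} = - \frac{102}{106} = \left(-102\right) \frac{1}{106} = - \frac{51}{53}$)
$f{\left(w,Y \right)} = Y + w$
$t{\left(s,B \right)} = B + s$
$\sqrt{F{\left(-5,K \right)} + t{\left(68,f{\left(-13,5 \right)} \right)}} = \sqrt{- \frac{51}{53} + \left(\left(5 - 13\right) + 68\right)} = \sqrt{- \frac{51}{53} + \left(-8 + 68\right)} = \sqrt{- \frac{51}{53} + 60} = \sqrt{\frac{3129}{53}} = \frac{\sqrt{165837}}{53}$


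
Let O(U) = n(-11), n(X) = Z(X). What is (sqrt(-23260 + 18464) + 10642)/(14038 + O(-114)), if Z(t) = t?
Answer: 10642/14027 + 2*I*sqrt(1199)/14027 ≈ 0.75868 + 0.0049371*I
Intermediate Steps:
n(X) = X
O(U) = -11
(sqrt(-23260 + 18464) + 10642)/(14038 + O(-114)) = (sqrt(-23260 + 18464) + 10642)/(14038 - 11) = (sqrt(-4796) + 10642)/14027 = (2*I*sqrt(1199) + 10642)*(1/14027) = (10642 + 2*I*sqrt(1199))*(1/14027) = 10642/14027 + 2*I*sqrt(1199)/14027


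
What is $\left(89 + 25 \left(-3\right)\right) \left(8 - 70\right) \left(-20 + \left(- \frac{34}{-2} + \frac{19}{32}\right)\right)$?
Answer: $\frac{16709}{8} \approx 2088.6$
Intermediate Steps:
$\left(89 + 25 \left(-3\right)\right) \left(8 - 70\right) \left(-20 + \left(- \frac{34}{-2} + \frac{19}{32}\right)\right) = \left(89 - 75\right) \left(- 62 \left(-20 + \left(\left(-34\right) \left(- \frac{1}{2}\right) + 19 \cdot \frac{1}{32}\right)\right)\right) = 14 \left(- 62 \left(-20 + \left(17 + \frac{19}{32}\right)\right)\right) = 14 \left(- 62 \left(-20 + \frac{563}{32}\right)\right) = 14 \left(\left(-62\right) \left(- \frac{77}{32}\right)\right) = 14 \cdot \frac{2387}{16} = \frac{16709}{8}$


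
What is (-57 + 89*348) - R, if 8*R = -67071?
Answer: 314391/8 ≈ 39299.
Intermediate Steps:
R = -67071/8 (R = (1/8)*(-67071) = -67071/8 ≈ -8383.9)
(-57 + 89*348) - R = (-57 + 89*348) - 1*(-67071/8) = (-57 + 30972) + 67071/8 = 30915 + 67071/8 = 314391/8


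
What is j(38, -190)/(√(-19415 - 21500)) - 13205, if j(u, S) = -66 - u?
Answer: -13205 + 104*I*√835/5845 ≈ -13205.0 + 0.51415*I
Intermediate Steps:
j(38, -190)/(√(-19415 - 21500)) - 13205 = (-66 - 1*38)/(√(-19415 - 21500)) - 13205 = (-66 - 38)/(√(-40915)) - 13205 = -104*(-I*√835/5845) - 13205 = -(-104)*I*√835/5845 - 13205 = 104*I*√835/5845 - 13205 = -13205 + 104*I*√835/5845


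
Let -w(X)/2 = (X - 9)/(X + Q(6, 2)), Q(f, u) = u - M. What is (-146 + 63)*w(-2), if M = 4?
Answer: 913/2 ≈ 456.50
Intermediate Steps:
Q(f, u) = -4 + u (Q(f, u) = u - 1*4 = u - 4 = -4 + u)
w(X) = -2*(-9 + X)/(-2 + X) (w(X) = -2*(X - 9)/(X + (-4 + 2)) = -2*(-9 + X)/(X - 2) = -2*(-9 + X)/(-2 + X))
(-146 + 63)*w(-2) = (-146 + 63)*(2*(9 - 1*(-2))/(-2 - 2)) = -166*(9 + 2)/(-4) = -166*(-1)*11/4 = -83*(-11/2) = 913/2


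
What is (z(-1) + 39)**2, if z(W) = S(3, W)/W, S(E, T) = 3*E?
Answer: 900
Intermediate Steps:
z(W) = 9/W (z(W) = (3*3)/W = 9/W)
(z(-1) + 39)**2 = (9/(-1) + 39)**2 = (9*(-1) + 39)**2 = (-9 + 39)**2 = 30**2 = 900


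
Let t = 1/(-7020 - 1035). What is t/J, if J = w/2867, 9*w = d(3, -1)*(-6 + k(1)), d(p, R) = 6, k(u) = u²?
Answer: 2867/26850 ≈ 0.10678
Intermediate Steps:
w = -10/3 (w = (6*(-6 + 1²))/9 = (6*(-6 + 1))/9 = (6*(-5))/9 = (⅑)*(-30) = -10/3 ≈ -3.3333)
t = -1/8055 (t = 1/(-8055) = -1/8055 ≈ -0.00012415)
J = -10/8601 (J = -10/3/2867 = -10/3*1/2867 = -10/8601 ≈ -0.0011627)
t/J = -1/(8055*(-10/8601)) = -1/8055*(-8601/10) = 2867/26850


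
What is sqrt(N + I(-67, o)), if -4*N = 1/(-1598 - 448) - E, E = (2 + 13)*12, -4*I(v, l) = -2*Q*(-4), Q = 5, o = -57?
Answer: sqrt(586058286)/4092 ≈ 5.9161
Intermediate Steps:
I(v, l) = -10 (I(v, l) = -(-2*5)*(-4)/4 = -(-5)*(-4)/2 = -1/4*40 = -10)
E = 180 (E = 15*12 = 180)
N = 368281/8184 (N = -(1/(-1598 - 448) - 1*180)/4 = -(1/(-2046) - 180)/4 = -(-1/2046 - 180)/4 = -1/4*(-368281/2046) = 368281/8184 ≈ 45.000)
sqrt(N + I(-67, o)) = sqrt(368281/8184 - 10) = sqrt(286441/8184) = sqrt(586058286)/4092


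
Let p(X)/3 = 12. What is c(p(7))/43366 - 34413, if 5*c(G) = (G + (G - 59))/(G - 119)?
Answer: -619326975583/17996890 ≈ -34413.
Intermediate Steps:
p(X) = 36 (p(X) = 3*12 = 36)
c(G) = (-59 + 2*G)/(5*(-119 + G)) (c(G) = ((G + (G - 59))/(G - 119))/5 = ((G + (-59 + G))/(-119 + G))/5 = ((-59 + 2*G)/(-119 + G))/5 = (-59 + 2*G)/(5*(-119 + G)))
c(p(7))/43366 - 34413 = ((-59 + 2*36)/(5*(-119 + 36)))/43366 - 34413 = ((1/5)*(-59 + 72)/(-83))*(1/43366) - 34413 = ((1/5)*(-1/83)*13)*(1/43366) - 34413 = -13/415*1/43366 - 34413 = -13/17996890 - 34413 = -619326975583/17996890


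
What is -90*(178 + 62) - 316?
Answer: -21916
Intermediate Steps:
-90*(178 + 62) - 316 = -90*240 - 316 = -21600 - 316 = -21916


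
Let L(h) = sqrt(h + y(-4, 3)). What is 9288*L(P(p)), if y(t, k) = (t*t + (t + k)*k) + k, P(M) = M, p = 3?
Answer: 9288*sqrt(19) ≈ 40485.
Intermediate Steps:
y(t, k) = k + t**2 + k*(k + t) (y(t, k) = (t**2 + (k + t)*k) + k = (t**2 + k*(k + t)) + k = k + t**2 + k*(k + t))
L(h) = sqrt(16 + h) (L(h) = sqrt(h + (3 + 3**2 + (-4)**2 + 3*(-4))) = sqrt(h + (3 + 9 + 16 - 12)) = sqrt(h + 16) = sqrt(16 + h))
9288*L(P(p)) = 9288*sqrt(16 + 3) = 9288*sqrt(19)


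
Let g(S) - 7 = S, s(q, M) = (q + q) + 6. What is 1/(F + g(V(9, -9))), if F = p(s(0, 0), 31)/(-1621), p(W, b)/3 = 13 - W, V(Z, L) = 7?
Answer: 1621/22673 ≈ 0.071495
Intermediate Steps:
s(q, M) = 6 + 2*q (s(q, M) = 2*q + 6 = 6 + 2*q)
g(S) = 7 + S
p(W, b) = 39 - 3*W (p(W, b) = 3*(13 - W) = 39 - 3*W)
F = -21/1621 (F = (39 - 3*(6 + 2*0))/(-1621) = (39 - 3*(6 + 0))*(-1/1621) = (39 - 3*6)*(-1/1621) = (39 - 18)*(-1/1621) = 21*(-1/1621) = -21/1621 ≈ -0.012955)
1/(F + g(V(9, -9))) = 1/(-21/1621 + (7 + 7)) = 1/(-21/1621 + 14) = 1/(22673/1621) = 1621/22673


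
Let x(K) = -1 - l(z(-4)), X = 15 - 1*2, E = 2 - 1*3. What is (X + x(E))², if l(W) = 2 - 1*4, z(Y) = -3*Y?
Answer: 196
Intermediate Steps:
l(W) = -2 (l(W) = 2 - 4 = -2)
E = -1 (E = 2 - 3 = -1)
X = 13 (X = 15 - 2 = 13)
x(K) = 1 (x(K) = -1 - 1*(-2) = -1 + 2 = 1)
(X + x(E))² = (13 + 1)² = 14² = 196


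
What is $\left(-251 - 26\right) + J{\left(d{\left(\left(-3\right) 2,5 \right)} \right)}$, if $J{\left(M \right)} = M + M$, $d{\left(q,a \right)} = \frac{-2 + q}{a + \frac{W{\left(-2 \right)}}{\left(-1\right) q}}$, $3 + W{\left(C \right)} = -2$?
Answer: $- \frac{7021}{25} \approx -280.84$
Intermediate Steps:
$W{\left(C \right)} = -5$ ($W{\left(C \right)} = -3 - 2 = -5$)
$d{\left(q,a \right)} = \frac{-2 + q}{a + \frac{5}{q}}$ ($d{\left(q,a \right)} = \frac{-2 + q}{a - \frac{5}{\left(-1\right) q}} = \frac{-2 + q}{a - 5 \left(- \frac{1}{q}\right)} = \frac{-2 + q}{a + \frac{5}{q}}$)
$J{\left(M \right)} = 2 M$
$\left(-251 - 26\right) + J{\left(d{\left(\left(-3\right) 2,5 \right)} \right)} = \left(-251 - 26\right) + 2 \frac{\left(-3\right) 2 \left(-2 - 6\right)}{5 + 5 \left(\left(-3\right) 2\right)} = -277 + 2 \left(- \frac{6 \left(-2 - 6\right)}{5 + 5 \left(-6\right)}\right) = -277 + 2 \left(\left(-6\right) \frac{1}{5 - 30} \left(-8\right)\right) = -277 + 2 \left(\left(-6\right) \frac{1}{-25} \left(-8\right)\right) = -277 + 2 \left(\left(-6\right) \left(- \frac{1}{25}\right) \left(-8\right)\right) = -277 + 2 \left(- \frac{48}{25}\right) = -277 - \frac{96}{25} = - \frac{7021}{25}$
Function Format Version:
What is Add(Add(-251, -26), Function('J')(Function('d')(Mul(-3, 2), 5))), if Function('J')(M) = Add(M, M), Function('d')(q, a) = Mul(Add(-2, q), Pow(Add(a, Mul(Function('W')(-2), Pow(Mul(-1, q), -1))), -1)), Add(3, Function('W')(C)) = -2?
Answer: Rational(-7021, 25) ≈ -280.84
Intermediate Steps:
Function('W')(C) = -5 (Function('W')(C) = Add(-3, -2) = -5)
Function('d')(q, a) = Mul(Pow(Add(a, Mul(5, Pow(q, -1))), -1), Add(-2, q)) (Function('d')(q, a) = Mul(Add(-2, q), Pow(Add(a, Mul(-5, Pow(Mul(-1, q), -1))), -1)) = Mul(Add(-2, q), Pow(Add(a, Mul(-5, Mul(-1, Pow(q, -1)))), -1)) = Mul(Add(-2, q), Pow(Add(a, Mul(5, Pow(q, -1))), -1)) = Mul(Pow(Add(a, Mul(5, Pow(q, -1))), -1), Add(-2, q)))
Function('J')(M) = Mul(2, M)
Add(Add(-251, -26), Function('J')(Function('d')(Mul(-3, 2), 5))) = Add(Add(-251, -26), Mul(2, Mul(Mul(-3, 2), Pow(Add(5, Mul(5, Mul(-3, 2))), -1), Add(-2, Mul(-3, 2))))) = Add(-277, Mul(2, Mul(-6, Pow(Add(5, Mul(5, -6)), -1), Add(-2, -6)))) = Add(-277, Mul(2, Mul(-6, Pow(Add(5, -30), -1), -8))) = Add(-277, Mul(2, Mul(-6, Pow(-25, -1), -8))) = Add(-277, Mul(2, Mul(-6, Rational(-1, 25), -8))) = Add(-277, Mul(2, Rational(-48, 25))) = Add(-277, Rational(-96, 25)) = Rational(-7021, 25)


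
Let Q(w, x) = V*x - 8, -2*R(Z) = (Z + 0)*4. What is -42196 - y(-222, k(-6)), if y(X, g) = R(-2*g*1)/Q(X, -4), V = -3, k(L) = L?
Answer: -42190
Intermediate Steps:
R(Z) = -2*Z (R(Z) = -(Z + 0)*4/2 = -Z*4/2 = -2*Z)
Q(w, x) = -8 - 3*x (Q(w, x) = -3*x - 8 = -8 - 3*x)
y(X, g) = g (y(X, g) = (-2*(-2*g))/(-8 - 3*(-4)) = (-(-4)*g)/(-8 + 12) = (4*g)/4 = (4*g)*(¼) = g)
-42196 - y(-222, k(-6)) = -42196 - 1*(-6) = -42196 + 6 = -42190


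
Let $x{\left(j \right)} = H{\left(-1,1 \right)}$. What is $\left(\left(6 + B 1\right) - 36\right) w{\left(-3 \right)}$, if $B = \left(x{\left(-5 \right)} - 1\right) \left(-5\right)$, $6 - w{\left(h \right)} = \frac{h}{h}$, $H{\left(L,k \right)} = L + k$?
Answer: $-125$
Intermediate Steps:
$x{\left(j \right)} = 0$ ($x{\left(j \right)} = -1 + 1 = 0$)
$w{\left(h \right)} = 5$ ($w{\left(h \right)} = 6 - \frac{h}{h} = 6 - 1 = 5$)
$B = 5$ ($B = \left(0 - 1\right) \left(-5\right) = \left(-1\right) \left(-5\right) = 5$)
$\left(\left(6 + B 1\right) - 36\right) w{\left(-3 \right)} = \left(\left(6 + 5 \cdot 1\right) - 36\right) 5 = \left(\left(6 + 5\right) - 36\right) 5 = \left(11 - 36\right) 5 = \left(-25\right) 5 = -125$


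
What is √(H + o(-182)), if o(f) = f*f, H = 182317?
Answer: √215441 ≈ 464.16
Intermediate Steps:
o(f) = f²
√(H + o(-182)) = √(182317 + (-182)²) = √(182317 + 33124) = √215441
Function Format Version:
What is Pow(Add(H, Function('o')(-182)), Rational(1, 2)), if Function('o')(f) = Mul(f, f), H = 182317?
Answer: Pow(215441, Rational(1, 2)) ≈ 464.16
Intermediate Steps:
Function('o')(f) = Pow(f, 2)
Pow(Add(H, Function('o')(-182)), Rational(1, 2)) = Pow(Add(182317, Pow(-182, 2)), Rational(1, 2)) = Pow(Add(182317, 33124), Rational(1, 2)) = Pow(215441, Rational(1, 2))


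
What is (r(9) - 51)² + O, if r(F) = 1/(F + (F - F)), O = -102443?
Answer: -8088119/81 ≈ -99853.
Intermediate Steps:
r(F) = 1/F (r(F) = 1/(F + 0) = 1/F)
(r(9) - 51)² + O = (1/9 - 51)² - 102443 = (⅑ - 51)² - 102443 = (-458/9)² - 102443 = 209764/81 - 102443 = -8088119/81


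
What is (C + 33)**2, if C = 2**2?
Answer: 1369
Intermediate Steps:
C = 4
(C + 33)**2 = (4 + 33)**2 = 37**2 = 1369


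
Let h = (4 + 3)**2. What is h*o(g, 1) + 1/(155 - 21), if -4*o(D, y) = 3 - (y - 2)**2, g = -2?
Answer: -1641/67 ≈ -24.493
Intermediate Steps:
o(D, y) = -3/4 + (-2 + y)**2/4 (o(D, y) = -(3 - (y - 2)**2)/4 = -(3 - (-2 + y)**2)/4 = -3/4 + (-2 + y)**2/4)
h = 49 (h = 7**2 = 49)
h*o(g, 1) + 1/(155 - 21) = 49*(-3/4 + (-2 + 1)**2/4) + 1/(155 - 21) = 49*(-3/4 + (1/4)*(-1)**2) + 1/134 = 49*(-3/4 + (1/4)*1) + 1/134 = 49*(-3/4 + 1/4) + 1/134 = 49*(-1/2) + 1/134 = -49/2 + 1/134 = -1641/67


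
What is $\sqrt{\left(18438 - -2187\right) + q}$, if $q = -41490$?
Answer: $i \sqrt{20865} \approx 144.45 i$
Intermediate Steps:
$\sqrt{\left(18438 - -2187\right) + q} = \sqrt{\left(18438 - -2187\right) - 41490} = \sqrt{\left(18438 + 2187\right) - 41490} = \sqrt{20625 - 41490} = \sqrt{-20865} = i \sqrt{20865}$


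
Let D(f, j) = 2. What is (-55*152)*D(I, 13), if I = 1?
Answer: -16720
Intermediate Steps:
(-55*152)*D(I, 13) = -55*152*2 = -8360*2 = -16720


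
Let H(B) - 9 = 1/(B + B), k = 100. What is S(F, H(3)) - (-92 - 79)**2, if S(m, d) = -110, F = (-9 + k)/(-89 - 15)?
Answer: -29351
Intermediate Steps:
F = -7/8 (F = (-9 + 100)/(-89 - 15) = 91/(-104) = 91*(-1/104) = -7/8 ≈ -0.87500)
H(B) = 9 + 1/(2*B) (H(B) = 9 + 1/(B + B) = 9 + 1/(2*B))
S(F, H(3)) - (-92 - 79)**2 = -110 - (-92 - 79)**2 = -110 - 1*(-171)**2 = -110 - 1*29241 = -110 - 29241 = -29351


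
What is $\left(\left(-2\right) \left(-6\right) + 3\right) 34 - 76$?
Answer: $434$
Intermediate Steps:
$\left(\left(-2\right) \left(-6\right) + 3\right) 34 - 76 = \left(12 + 3\right) 34 - 76 = 15 \cdot 34 - 76 = 510 - 76 = 434$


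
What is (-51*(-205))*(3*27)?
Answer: 846855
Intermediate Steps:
(-51*(-205))*(3*27) = 10455*81 = 846855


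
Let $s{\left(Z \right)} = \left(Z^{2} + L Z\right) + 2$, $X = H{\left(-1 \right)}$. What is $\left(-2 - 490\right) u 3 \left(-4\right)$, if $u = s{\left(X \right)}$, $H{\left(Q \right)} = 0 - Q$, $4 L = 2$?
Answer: $20664$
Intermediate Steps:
$L = \frac{1}{2}$ ($L = \frac{1}{4} \cdot 2 = \frac{1}{2} \approx 0.5$)
$H{\left(Q \right)} = - Q$
$X = 1$ ($X = \left(-1\right) \left(-1\right) = 1$)
$s{\left(Z \right)} = 2 + Z^{2} + \frac{Z}{2}$ ($s{\left(Z \right)} = \left(Z^{2} + \frac{Z}{2}\right) + 2 = 2 + Z^{2} + \frac{Z}{2}$)
$u = \frac{7}{2}$ ($u = 2 + 1^{2} + \frac{1}{2} \cdot 1 = 2 + 1 + \frac{1}{2} = \frac{7}{2} \approx 3.5$)
$\left(-2 - 490\right) u 3 \left(-4\right) = \left(-2 - 490\right) \frac{7}{2} \cdot 3 \left(-4\right) = \left(-2 - 490\right) \frac{21}{2} \left(-4\right) = \left(-492\right) \left(-42\right) = 20664$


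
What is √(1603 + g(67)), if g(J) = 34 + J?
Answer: 2*√426 ≈ 41.280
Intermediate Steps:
√(1603 + g(67)) = √(1603 + (34 + 67)) = √(1603 + 101) = √1704 = 2*√426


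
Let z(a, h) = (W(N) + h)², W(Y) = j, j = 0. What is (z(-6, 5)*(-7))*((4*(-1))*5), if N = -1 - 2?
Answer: 3500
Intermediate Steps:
N = -3
W(Y) = 0
z(a, h) = h² (z(a, h) = (0 + h)² = h²)
(z(-6, 5)*(-7))*((4*(-1))*5) = (5²*(-7))*((4*(-1))*5) = (25*(-7))*(-4*5) = -175*(-20) = 3500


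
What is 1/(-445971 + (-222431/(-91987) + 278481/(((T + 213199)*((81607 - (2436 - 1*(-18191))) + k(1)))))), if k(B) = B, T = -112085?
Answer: -189064954100386/84317029464281267739 ≈ -2.2423e-6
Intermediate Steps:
1/(-445971 + (-222431/(-91987) + 278481/(((T + 213199)*((81607 - (2436 - 1*(-18191))) + k(1)))))) = 1/(-445971 + (-222431/(-91987) + 278481/(((-112085 + 213199)*((81607 - (2436 - 1*(-18191))) + 1))))) = 1/(-445971 + (-222431*(-1/91987) + 278481/((101114*((81607 - (2436 + 18191)) + 1))))) = 1/(-445971 + (222431/91987 + 278481/((101114*((81607 - 1*20627) + 1))))) = 1/(-445971 + (222431/91987 + 278481/((101114*((81607 - 20627) + 1))))) = 1/(-445971 + (222431/91987 + 278481/((101114*(60980 + 1))))) = 1/(-445971 + (222431/91987 + 278481/((101114*60981)))) = 1/(-445971 + (222431/91987 + 278481/6166032834)) = 1/(-445971 + (222431/91987 + 278481*(1/6166032834))) = 1/(-445971 + (222431/91987 + 92827/2055344278)) = 1/(-445971 + 457180821977067/189064954100386) = 1/(-84317029464281267739/189064954100386) = -189064954100386/84317029464281267739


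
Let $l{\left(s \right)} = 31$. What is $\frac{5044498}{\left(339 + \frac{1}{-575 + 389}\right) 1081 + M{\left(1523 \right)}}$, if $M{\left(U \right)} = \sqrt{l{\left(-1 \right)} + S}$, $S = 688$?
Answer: $\frac{63953209879532004}{4645825516971325} - \frac{174519452808 \sqrt{719}}{4645825516971325} \approx 13.765$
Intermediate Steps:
$M{\left(U \right)} = \sqrt{719}$ ($M{\left(U \right)} = \sqrt{31 + 688} = \sqrt{719}$)
$\frac{5044498}{\left(339 + \frac{1}{-575 + 389}\right) 1081 + M{\left(1523 \right)}} = \frac{5044498}{\left(339 + \frac{1}{-575 + 389}\right) 1081 + \sqrt{719}} = \frac{5044498}{\left(339 + \frac{1}{-186}\right) 1081 + \sqrt{719}} = \frac{5044498}{\left(339 - \frac{1}{186}\right) 1081 + \sqrt{719}} = \frac{5044498}{\frac{63053}{186} \cdot 1081 + \sqrt{719}} = \frac{5044498}{\frac{68160293}{186} + \sqrt{719}}$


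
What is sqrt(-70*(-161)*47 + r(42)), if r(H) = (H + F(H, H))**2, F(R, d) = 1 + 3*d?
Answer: sqrt(558251) ≈ 747.16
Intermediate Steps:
r(H) = (1 + 4*H)**2 (r(H) = (H + (1 + 3*H))**2 = (1 + 4*H)**2)
sqrt(-70*(-161)*47 + r(42)) = sqrt(-70*(-161)*47 + (1 + 4*42)**2) = sqrt(11270*47 + (1 + 168)**2) = sqrt(529690 + 169**2) = sqrt(529690 + 28561) = sqrt(558251)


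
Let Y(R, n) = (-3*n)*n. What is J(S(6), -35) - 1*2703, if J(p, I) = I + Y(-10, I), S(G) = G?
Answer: -6413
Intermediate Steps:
Y(R, n) = -3*n²
J(p, I) = I - 3*I²
J(S(6), -35) - 1*2703 = -35*(1 - 3*(-35)) - 1*2703 = -35*(1 + 105) - 2703 = -35*106 - 2703 = -3710 - 2703 = -6413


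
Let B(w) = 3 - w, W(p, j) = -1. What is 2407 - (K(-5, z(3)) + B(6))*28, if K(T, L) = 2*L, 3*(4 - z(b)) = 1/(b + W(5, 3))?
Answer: 6829/3 ≈ 2276.3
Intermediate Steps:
z(b) = 4 - 1/(3*(-1 + b)) (z(b) = 4 - 1/(3*(b - 1)) = 4 - 1/(3*(-1 + b)))
2407 - (K(-5, z(3)) + B(6))*28 = 2407 - (2*((-13 + 12*3)/(3*(-1 + 3))) + (3 - 1*6))*28 = 2407 - (2*((⅓)*(-13 + 36)/2) + (3 - 6))*28 = 2407 - (2*((⅓)*(½)*23) - 3)*28 = 2407 - (2*(23/6) - 3)*28 = 2407 - (23/3 - 3)*28 = 2407 - 14*28/3 = 2407 - 1*392/3 = 2407 - 392/3 = 6829/3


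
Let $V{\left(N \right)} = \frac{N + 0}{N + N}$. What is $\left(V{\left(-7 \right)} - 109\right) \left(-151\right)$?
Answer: $\frac{32767}{2} \approx 16384.0$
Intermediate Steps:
$V{\left(N \right)} = \frac{1}{2}$ ($V{\left(N \right)} = \frac{N}{2 N} = N \frac{1}{2 N} = \frac{1}{2}$)
$\left(V{\left(-7 \right)} - 109\right) \left(-151\right) = \left(\frac{1}{2} - 109\right) \left(-151\right) = \left(- \frac{217}{2}\right) \left(-151\right) = \frac{32767}{2}$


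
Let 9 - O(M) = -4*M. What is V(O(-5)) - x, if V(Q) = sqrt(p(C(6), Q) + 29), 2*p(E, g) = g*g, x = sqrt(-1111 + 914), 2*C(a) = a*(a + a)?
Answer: sqrt(358)/2 - I*sqrt(197) ≈ 9.4604 - 14.036*I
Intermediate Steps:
O(M) = 9 + 4*M (O(M) = 9 - (-4)*M = 9 + 4*M)
C(a) = a**2 (C(a) = (a*(a + a))/2 = (a*(2*a))/2 = (2*a**2)/2 = a**2)
x = I*sqrt(197) (x = sqrt(-197) = I*sqrt(197) ≈ 14.036*I)
p(E, g) = g**2/2 (p(E, g) = (g*g)/2 = g**2/2)
V(Q) = sqrt(29 + Q**2/2) (V(Q) = sqrt(Q**2/2 + 29) = sqrt(29 + Q**2/2))
V(O(-5)) - x = sqrt(116 + 2*(9 + 4*(-5))**2)/2 - I*sqrt(197) = sqrt(116 + 2*(9 - 20)**2)/2 - I*sqrt(197) = sqrt(116 + 2*(-11)**2)/2 - I*sqrt(197) = sqrt(116 + 2*121)/2 - I*sqrt(197) = sqrt(116 + 242)/2 - I*sqrt(197) = sqrt(358)/2 - I*sqrt(197)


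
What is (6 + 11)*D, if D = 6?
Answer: 102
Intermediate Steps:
(6 + 11)*D = (6 + 11)*6 = 17*6 = 102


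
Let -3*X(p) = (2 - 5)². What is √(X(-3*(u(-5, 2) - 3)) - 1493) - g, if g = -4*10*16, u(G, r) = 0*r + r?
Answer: 640 + 2*I*√374 ≈ 640.0 + 38.678*I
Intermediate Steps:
u(G, r) = r (u(G, r) = 0 + r = r)
X(p) = -3 (X(p) = -(2 - 5)²/3 = -⅓*(-3)² = -⅓*9 = -3)
g = -640 (g = -40*16 = -640)
√(X(-3*(u(-5, 2) - 3)) - 1493) - g = √(-3 - 1493) - 1*(-640) = √(-1496) + 640 = 2*I*√374 + 640 = 640 + 2*I*√374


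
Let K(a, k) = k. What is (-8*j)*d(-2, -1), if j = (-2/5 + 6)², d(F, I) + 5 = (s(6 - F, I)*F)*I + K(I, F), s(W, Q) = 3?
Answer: 6272/25 ≈ 250.88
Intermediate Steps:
d(F, I) = -5 + F + 3*F*I (d(F, I) = -5 + ((3*F)*I + F) = -5 + (3*F*I + F) = -5 + (F + 3*F*I) = -5 + F + 3*F*I)
j = 784/25 (j = (-2*⅕ + 6)² = (-⅖ + 6)² = (28/5)² = 784/25 ≈ 31.360)
(-8*j)*d(-2, -1) = (-8*784/25)*(-5 - 2 + 3*(-2)*(-1)) = -6272*(-5 - 2 + 6)/25 = -6272/25*(-1) = 6272/25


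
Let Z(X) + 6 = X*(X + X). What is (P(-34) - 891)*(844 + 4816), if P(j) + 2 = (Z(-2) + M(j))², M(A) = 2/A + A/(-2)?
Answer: -873864380/289 ≈ -3.0238e+6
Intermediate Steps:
Z(X) = -6 + 2*X² (Z(X) = -6 + X*(X + X) = -6 + X*(2*X) = -6 + 2*X²)
M(A) = 2/A - A/2 (M(A) = 2/A + A*(-½) = 2/A - A/2)
P(j) = -2 + (2 + 2/j - j/2)² (P(j) = -2 + ((-6 + 2*(-2)²) + (2/j - j/2))² = -2 + ((-6 + 2*4) + (2/j - j/2))² = -2 + ((-6 + 8) + (2/j - j/2))² = -2 + (2 + (2/j - j/2))² = -2 + (2 + 2/j - j/2)²)
(P(-34) - 891)*(844 + 4816) = ((-2 + (¼)*(4 - 1*(-34)² + 4*(-34))²/(-34)²) - 891)*(844 + 4816) = ((-2 + (¼)*(1/1156)*(4 - 1*1156 - 136)²) - 891)*5660 = ((-2 + (¼)*(1/1156)*(4 - 1156 - 136)²) - 891)*5660 = ((-2 + (¼)*(1/1156)*(-1288)²) - 891)*5660 = ((-2 + (¼)*(1/1156)*1658944) - 891)*5660 = ((-2 + 103684/289) - 891)*5660 = (103106/289 - 891)*5660 = -154393/289*5660 = -873864380/289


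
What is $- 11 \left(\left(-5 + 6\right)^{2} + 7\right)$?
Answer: $-88$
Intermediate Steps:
$- 11 \left(\left(-5 + 6\right)^{2} + 7\right) = - 11 \left(1^{2} + 7\right) = - 11 \left(1 + 7\right) = \left(-11\right) 8 = -88$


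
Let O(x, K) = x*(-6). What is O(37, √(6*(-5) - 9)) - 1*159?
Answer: -381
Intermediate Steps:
O(x, K) = -6*x
O(37, √(6*(-5) - 9)) - 1*159 = -6*37 - 1*159 = -222 - 159 = -381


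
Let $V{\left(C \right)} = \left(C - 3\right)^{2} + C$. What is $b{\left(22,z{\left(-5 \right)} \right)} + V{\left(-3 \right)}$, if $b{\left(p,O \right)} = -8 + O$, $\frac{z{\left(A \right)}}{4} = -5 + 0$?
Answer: $5$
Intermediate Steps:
$z{\left(A \right)} = -20$ ($z{\left(A \right)} = 4 \left(-5 + 0\right) = 4 \left(-5\right) = -20$)
$V{\left(C \right)} = C + \left(-3 + C\right)^{2}$ ($V{\left(C \right)} = \left(-3 + C\right)^{2} + C = C + \left(-3 + C\right)^{2}$)
$b{\left(22,z{\left(-5 \right)} \right)} + V{\left(-3 \right)} = \left(-8 - 20\right) - \left(3 - \left(-3 - 3\right)^{2}\right) = -28 - \left(3 - \left(-6\right)^{2}\right) = -28 + \left(-3 + 36\right) = -28 + 33 = 5$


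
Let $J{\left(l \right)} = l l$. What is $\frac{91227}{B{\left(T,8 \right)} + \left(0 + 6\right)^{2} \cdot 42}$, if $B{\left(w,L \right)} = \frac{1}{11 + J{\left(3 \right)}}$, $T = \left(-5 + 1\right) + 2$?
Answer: $\frac{1824540}{30241} \approx 60.333$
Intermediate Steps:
$T = -2$ ($T = -4 + 2 = -2$)
$J{\left(l \right)} = l^{2}$
$B{\left(w,L \right)} = \frac{1}{20}$ ($B{\left(w,L \right)} = \frac{1}{11 + 3^{2}} = \frac{1}{11 + 9} = \frac{1}{20}$)
$\frac{91227}{B{\left(T,8 \right)} + \left(0 + 6\right)^{2} \cdot 42} = \frac{91227}{\frac{1}{20} + \left(0 + 6\right)^{2} \cdot 42} = \frac{91227}{\frac{1}{20} + 6^{2} \cdot 42} = \frac{91227}{\frac{1}{20} + 36 \cdot 42} = \frac{91227}{\frac{1}{20} + 1512} = \frac{91227}{\frac{30241}{20}} = 91227 \cdot \frac{20}{30241} = \frac{1824540}{30241}$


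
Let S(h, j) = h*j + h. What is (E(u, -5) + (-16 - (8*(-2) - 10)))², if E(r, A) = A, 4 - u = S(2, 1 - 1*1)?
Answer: 25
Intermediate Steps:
S(h, j) = h + h*j
u = 2 (u = 4 - 2*(1 + (1 - 1*1)) = 4 - 2*(1 + (1 - 1)) = 4 - 2*(1 + 0) = 4 - 2 = 2)
(E(u, -5) + (-16 - (8*(-2) - 10)))² = (-5 + (-16 - (8*(-2) - 10)))² = (-5 + (-16 - (-16 - 10)))² = (-5 + (-16 - 1*(-26)))² = (-5 + (-16 + 26))² = (-5 + 10)² = 5² = 25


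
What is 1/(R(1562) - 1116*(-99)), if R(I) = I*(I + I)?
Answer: 1/4990172 ≈ 2.0039e-7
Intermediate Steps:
R(I) = 2*I² (R(I) = I*(2*I) = 2*I²)
1/(R(1562) - 1116*(-99)) = 1/(2*1562² - 1116*(-99)) = 1/(2*2439844 - 1*(-110484)) = 1/(4879688 + 110484) = 1/4990172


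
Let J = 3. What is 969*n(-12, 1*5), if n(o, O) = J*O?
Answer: 14535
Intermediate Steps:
n(o, O) = 3*O
969*n(-12, 1*5) = 969*(3*(1*5)) = 969*(3*5) = 969*15 = 14535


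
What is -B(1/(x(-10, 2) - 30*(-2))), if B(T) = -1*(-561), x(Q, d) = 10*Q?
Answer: -561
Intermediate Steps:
B(T) = 561
-B(1/(x(-10, 2) - 30*(-2))) = -1*561 = -561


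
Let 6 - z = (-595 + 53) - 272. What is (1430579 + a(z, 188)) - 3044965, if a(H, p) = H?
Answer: -1613566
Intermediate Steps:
z = 820 (z = 6 - ((-595 + 53) - 272) = 6 - (-542 - 272) = 6 - 1*(-814) = 6 + 814 = 820)
(1430579 + a(z, 188)) - 3044965 = (1430579 + 820) - 3044965 = 1431399 - 3044965 = -1613566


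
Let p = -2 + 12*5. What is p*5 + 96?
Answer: 386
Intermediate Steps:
p = 58 (p = -2 + 60 = 58)
p*5 + 96 = 58*5 + 96 = 290 + 96 = 386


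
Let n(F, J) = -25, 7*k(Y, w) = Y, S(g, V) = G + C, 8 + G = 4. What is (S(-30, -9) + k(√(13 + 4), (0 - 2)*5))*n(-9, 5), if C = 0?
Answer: 100 - 25*√17/7 ≈ 85.275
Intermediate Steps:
G = -4 (G = -8 + 4 = -4)
S(g, V) = -4 (S(g, V) = -4 + 0 = -4)
k(Y, w) = Y/7
(S(-30, -9) + k(√(13 + 4), (0 - 2)*5))*n(-9, 5) = (-4 + √(13 + 4)/7)*(-25) = (-4 + √17/7)*(-25) = 100 - 25*√17/7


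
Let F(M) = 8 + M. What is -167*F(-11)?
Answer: 501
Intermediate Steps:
-167*F(-11) = -167*(8 - 11) = -167*(-3) = 501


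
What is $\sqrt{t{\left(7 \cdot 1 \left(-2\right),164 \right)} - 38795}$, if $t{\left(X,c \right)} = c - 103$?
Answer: $i \sqrt{38734} \approx 196.81 i$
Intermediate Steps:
$t{\left(X,c \right)} = -103 + c$
$\sqrt{t{\left(7 \cdot 1 \left(-2\right),164 \right)} - 38795} = \sqrt{\left(-103 + 164\right) - 38795} = \sqrt{61 - 38795} = \sqrt{-38734} = i \sqrt{38734}$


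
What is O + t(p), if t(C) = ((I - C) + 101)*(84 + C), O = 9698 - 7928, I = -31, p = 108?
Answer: -5526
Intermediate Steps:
O = 1770
t(C) = (70 - C)*(84 + C) (t(C) = ((-31 - C) + 101)*(84 + C) = (70 - C)*(84 + C))
O + t(p) = 1770 + (5880 - 1*108² - 14*108) = 1770 + (5880 - 1*11664 - 1512) = 1770 + (5880 - 11664 - 1512) = 1770 - 7296 = -5526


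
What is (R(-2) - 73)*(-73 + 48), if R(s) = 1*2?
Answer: 1775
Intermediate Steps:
R(s) = 2
(R(-2) - 73)*(-73 + 48) = (2 - 73)*(-73 + 48) = -71*(-25) = 1775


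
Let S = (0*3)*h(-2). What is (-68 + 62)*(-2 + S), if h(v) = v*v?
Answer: 12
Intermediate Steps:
h(v) = v²
S = 0 (S = (0*3)*(-2)² = 0*4 = 0)
(-68 + 62)*(-2 + S) = (-68 + 62)*(-2 + 0) = -6*(-2) = 12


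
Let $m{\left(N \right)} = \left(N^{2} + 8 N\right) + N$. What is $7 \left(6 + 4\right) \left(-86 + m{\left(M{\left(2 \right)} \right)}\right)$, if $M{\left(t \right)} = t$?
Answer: $-4480$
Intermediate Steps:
$m{\left(N \right)} = N^{2} + 9 N$
$7 \left(6 + 4\right) \left(-86 + m{\left(M{\left(2 \right)} \right)}\right) = 7 \left(6 + 4\right) \left(-86 + 2 \left(9 + 2\right)\right) = 7 \cdot 10 \left(-86 + 2 \cdot 11\right) = 70 \left(-86 + 22\right) = 70 \left(-64\right) = -4480$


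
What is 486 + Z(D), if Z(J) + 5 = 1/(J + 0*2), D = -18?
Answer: 8657/18 ≈ 480.94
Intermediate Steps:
Z(J) = -5 + 1/J (Z(J) = -5 + 1/(J + 0*2) = -5 + 1/(J + 0) = -5 + 1/J)
486 + Z(D) = 486 + (-5 + 1/(-18)) = 486 + (-5 - 1/18) = 486 - 91/18 = 8657/18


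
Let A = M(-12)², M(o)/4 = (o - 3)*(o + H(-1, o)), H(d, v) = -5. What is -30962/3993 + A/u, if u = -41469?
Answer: -1812760126/55195239 ≈ -32.843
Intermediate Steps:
M(o) = 4*(-5 + o)*(-3 + o) (M(o) = 4*((o - 3)*(o - 5)) = 4*((-3 + o)*(-5 + o)) = 4*((-5 + o)*(-3 + o)) = 4*(-5 + o)*(-3 + o))
A = 1040400 (A = (60 - 32*(-12) + 4*(-12)²)² = (60 + 384 + 4*144)² = (60 + 384 + 576)² = 1020² = 1040400)
-30962/3993 + A/u = -30962/3993 + 1040400/(-41469) = -30962*1/3993 + 1040400*(-1/41469) = -30962/3993 - 346800/13823 = -1812760126/55195239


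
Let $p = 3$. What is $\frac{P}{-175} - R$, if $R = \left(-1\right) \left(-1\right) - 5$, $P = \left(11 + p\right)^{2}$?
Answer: $\frac{72}{25} \approx 2.88$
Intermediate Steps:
$P = 196$ ($P = \left(11 + 3\right)^{2} = 14^{2} = 196$)
$R = -4$ ($R = 1 - 5 = -4$)
$\frac{P}{-175} - R = \frac{196}{-175} - -4 = 196 \left(- \frac{1}{175}\right) + 4 = - \frac{28}{25} + 4 = \frac{72}{25}$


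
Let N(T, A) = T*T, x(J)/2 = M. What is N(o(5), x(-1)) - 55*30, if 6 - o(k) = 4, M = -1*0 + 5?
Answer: -1646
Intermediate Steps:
M = 5 (M = 0 + 5 = 5)
o(k) = 2 (o(k) = 6 - 1*4 = 6 - 4 = 2)
x(J) = 10 (x(J) = 2*5 = 10)
N(T, A) = T²
N(o(5), x(-1)) - 55*30 = 2² - 55*30 = 4 - 1650 = -1646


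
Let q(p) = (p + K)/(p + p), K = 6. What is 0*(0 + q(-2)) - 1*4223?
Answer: -4223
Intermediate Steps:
q(p) = (6 + p)/(2*p) (q(p) = (p + 6)/(p + p) = (6 + p)/((2*p)) = (6 + p)*(1/(2*p)) = (6 + p)/(2*p))
0*(0 + q(-2)) - 1*4223 = 0*(0 + (½)*(6 - 2)/(-2)) - 1*4223 = 0*(0 + (½)*(-½)*4) - 4223 = 0*(0 - 1) - 4223 = 0*(-1) - 4223 = 0 - 4223 = -4223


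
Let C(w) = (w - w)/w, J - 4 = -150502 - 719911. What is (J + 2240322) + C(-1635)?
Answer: 1369913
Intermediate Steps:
J = -870409 (J = 4 + (-150502 - 719911) = 4 - 870413 = -870409)
C(w) = 0 (C(w) = 0/w = 0)
(J + 2240322) + C(-1635) = (-870409 + 2240322) + 0 = 1369913 + 0 = 1369913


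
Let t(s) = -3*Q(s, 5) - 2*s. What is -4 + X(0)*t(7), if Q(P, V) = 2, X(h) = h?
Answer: -4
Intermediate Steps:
t(s) = -6 - 2*s (t(s) = -3*2 - 2*s = -6 - 2*s)
-4 + X(0)*t(7) = -4 + 0*(-6 - 2*7) = -4 + 0*(-6 - 14) = -4 + 0*(-20) = -4 + 0 = -4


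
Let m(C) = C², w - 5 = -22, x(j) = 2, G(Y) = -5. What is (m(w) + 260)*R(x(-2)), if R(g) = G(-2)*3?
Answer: -8235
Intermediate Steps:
w = -17 (w = 5 - 22 = -17)
R(g) = -15 (R(g) = -5*3 = -15)
(m(w) + 260)*R(x(-2)) = ((-17)² + 260)*(-15) = (289 + 260)*(-15) = 549*(-15) = -8235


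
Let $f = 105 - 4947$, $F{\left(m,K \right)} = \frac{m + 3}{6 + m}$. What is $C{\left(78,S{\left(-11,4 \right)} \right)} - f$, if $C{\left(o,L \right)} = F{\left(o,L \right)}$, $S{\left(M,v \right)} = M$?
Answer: $\frac{135603}{28} \approx 4843.0$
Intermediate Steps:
$F{\left(m,K \right)} = \frac{3 + m}{6 + m}$
$C{\left(o,L \right)} = \frac{3 + o}{6 + o}$
$f = -4842$ ($f = 105 - 4947 = -4842$)
$C{\left(78,S{\left(-11,4 \right)} \right)} - f = \frac{3 + 78}{6 + 78} - -4842 = \frac{1}{84} \cdot 81 + 4842 = \frac{27}{28} + 4842 = \frac{135603}{28}$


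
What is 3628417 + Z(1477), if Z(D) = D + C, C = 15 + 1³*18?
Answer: 3629927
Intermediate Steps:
C = 33 (C = 15 + 1*18 = 15 + 18 = 33)
Z(D) = 33 + D (Z(D) = D + 33 = 33 + D)
3628417 + Z(1477) = 3628417 + (33 + 1477) = 3628417 + 1510 = 3629927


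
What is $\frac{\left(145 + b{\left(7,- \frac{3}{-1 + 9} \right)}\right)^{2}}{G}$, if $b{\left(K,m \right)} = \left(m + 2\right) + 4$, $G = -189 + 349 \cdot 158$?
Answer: $\frac{1452025}{3516992} \approx 0.41286$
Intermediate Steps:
$G = 54953$ ($G = -189 + 55142 = 54953$)
$b{\left(K,m \right)} = 6 + m$ ($b{\left(K,m \right)} = \left(2 + m\right) + 4 = 6 + m$)
$\frac{\left(145 + b{\left(7,- \frac{3}{-1 + 9} \right)}\right)^{2}}{G} = \frac{\left(145 + \left(6 - \frac{3}{-1 + 9}\right)\right)^{2}}{54953} = \left(145 + \left(6 - \frac{3}{8}\right)\right)^{2} \cdot \frac{1}{54953} = \left(145 + \frac{45}{8}\right)^{2} \cdot \frac{1}{54953} = \left(\frac{1205}{8}\right)^{2} \cdot \frac{1}{54953} = \frac{1452025}{64} \cdot \frac{1}{54953} = \frac{1452025}{3516992}$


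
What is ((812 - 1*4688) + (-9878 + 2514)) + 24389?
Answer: 13149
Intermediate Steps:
((812 - 1*4688) + (-9878 + 2514)) + 24389 = ((812 - 4688) - 7364) + 24389 = (-3876 - 7364) + 24389 = -11240 + 24389 = 13149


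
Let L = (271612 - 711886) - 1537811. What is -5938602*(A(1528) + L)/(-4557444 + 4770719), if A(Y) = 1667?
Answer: 617745257244/11225 ≈ 5.5033e+7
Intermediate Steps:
L = -1978085 (L = -440274 - 1537811 = -1978085)
-5938602*(A(1528) + L)/(-4557444 + 4770719) = -5938602*(1667 - 1978085)/(-4557444 + 4770719) = -5938602/(213275/(-1976418)) = -5938602/(213275*(-1/1976418)) = -5938602/(-11225/104022) = -5938602*(-104022/11225) = 617745257244/11225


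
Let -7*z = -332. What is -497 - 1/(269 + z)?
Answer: -1100862/2215 ≈ -497.00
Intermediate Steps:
z = 332/7 (z = -⅐*(-332) = 332/7 ≈ 47.429)
-497 - 1/(269 + z) = -497 - 1/(269 + 332/7) = -497 - 1/2215/7 = -497 - 1*7/2215 = -497 - 7/2215 = -1100862/2215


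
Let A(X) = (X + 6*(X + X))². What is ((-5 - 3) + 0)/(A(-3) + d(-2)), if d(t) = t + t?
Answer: -8/1517 ≈ -0.0052736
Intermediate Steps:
A(X) = 169*X² (A(X) = (X + 6*(2*X))² = (X + 12*X)² = (13*X)² = 169*X²)
d(t) = 2*t
((-5 - 3) + 0)/(A(-3) + d(-2)) = ((-5 - 3) + 0)/(169*(-3)² + 2*(-2)) = (-8 + 0)/(169*9 - 4) = -8/(1521 - 4) = -8/1517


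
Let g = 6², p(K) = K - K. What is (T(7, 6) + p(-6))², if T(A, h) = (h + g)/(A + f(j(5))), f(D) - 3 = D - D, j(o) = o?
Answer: 441/25 ≈ 17.640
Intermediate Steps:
f(D) = 3 (f(D) = 3 + (D - D) = 3 + 0 = 3)
p(K) = 0
g = 36
T(A, h) = (36 + h)/(3 + A) (T(A, h) = (h + 36)/(A + 3) = (36 + h)/(3 + A))
(T(7, 6) + p(-6))² = ((36 + 6)/(3 + 7) + 0)² = (42/10 + 0)² = ((⅒)*42 + 0)² = (21/5 + 0)² = (21/5)² = 441/25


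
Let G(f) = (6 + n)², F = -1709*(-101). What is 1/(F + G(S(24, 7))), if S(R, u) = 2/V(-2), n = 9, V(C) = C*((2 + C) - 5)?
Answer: 1/172834 ≈ 5.7859e-6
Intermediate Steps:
V(C) = C*(-3 + C)
S(R, u) = ⅕ (S(R, u) = 2/((-2*(-3 - 2))) = 2/((-2*(-5))) = 2/10 = 2*(⅒) = ⅕)
F = 172609
G(f) = 225 (G(f) = (6 + 9)² = 15² = 225)
1/(F + G(S(24, 7))) = 1/(172609 + 225) = 1/172834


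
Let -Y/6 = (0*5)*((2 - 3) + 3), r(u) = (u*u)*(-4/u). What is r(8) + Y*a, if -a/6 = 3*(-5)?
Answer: -32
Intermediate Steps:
r(u) = -4*u (r(u) = u**2*(-4/u) = -4*u)
Y = 0 (Y = -6*0*5*((2 - 3) + 3) = -0*(-1 + 3) = -0*2 = -6*0 = 0)
a = 90 (a = -18*(-5) = -6*(-15) = 90)
r(8) + Y*a = -4*8 + 0*90 = -32 + 0 = -32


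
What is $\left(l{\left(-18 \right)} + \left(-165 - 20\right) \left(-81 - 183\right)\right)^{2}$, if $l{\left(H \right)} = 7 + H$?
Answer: $2384271241$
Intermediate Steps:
$\left(l{\left(-18 \right)} + \left(-165 - 20\right) \left(-81 - 183\right)\right)^{2} = \left(\left(7 - 18\right) + \left(-165 - 20\right) \left(-81 - 183\right)\right)^{2} = \left(-11 - -48840\right)^{2} = \left(-11 + 48840\right)^{2} = 48829^{2} = 2384271241$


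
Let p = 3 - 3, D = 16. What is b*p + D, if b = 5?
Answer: 16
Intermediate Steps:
p = 0
b*p + D = 5*0 + 16 = 0 + 16 = 16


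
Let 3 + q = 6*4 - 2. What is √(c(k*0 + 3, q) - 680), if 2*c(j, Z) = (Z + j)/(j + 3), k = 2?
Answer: I*√24414/6 ≈ 26.042*I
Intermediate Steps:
q = 19 (q = -3 + (6*4 - 2) = -3 + (24 - 2) = -3 + 22 = 19)
c(j, Z) = (Z + j)/(2*(3 + j)) (c(j, Z) = ((Z + j)/(j + 3))/2 = ((Z + j)/(3 + j))/2 = (Z + j)/(2*(3 + j)))
√(c(k*0 + 3, q) - 680) = √((19 + (2*0 + 3))/(2*(3 + (2*0 + 3))) - 680) = √((19 + (0 + 3))/(2*(3 + (0 + 3))) - 680) = √((19 + 3)/(2*(3 + 3)) - 680) = √((½)*22/6 - 680) = √((½)*(⅙)*22 - 680) = √(11/6 - 680) = √(-4069/6) = I*√24414/6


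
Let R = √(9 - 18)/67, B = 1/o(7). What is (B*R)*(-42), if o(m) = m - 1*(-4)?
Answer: -126*I/737 ≈ -0.17096*I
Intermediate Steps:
o(m) = 4 + m (o(m) = m + 4 = 4 + m)
B = 1/11 (B = 1/(4 + 7) = 1/11 ≈ 0.090909)
R = 3*I/67 (R = √(-9)*(1/67) = (3*I)*(1/67) = 3*I/67 ≈ 0.044776*I)
(B*R)*(-42) = ((3*I/67)/11)*(-42) = (3*I/737)*(-42) = -126*I/737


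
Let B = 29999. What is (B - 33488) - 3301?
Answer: -6790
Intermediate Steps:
(B - 33488) - 3301 = (29999 - 33488) - 3301 = -3489 - 3301 = -6790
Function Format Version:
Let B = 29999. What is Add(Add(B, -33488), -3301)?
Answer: -6790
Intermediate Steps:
Add(Add(B, -33488), -3301) = Add(Add(29999, -33488), -3301) = Add(-3489, -3301) = -6790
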